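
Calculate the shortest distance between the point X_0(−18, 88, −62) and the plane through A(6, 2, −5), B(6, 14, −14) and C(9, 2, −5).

6

AB = (0, 12, −9) and AC = (3, 0, 0), so a normal is n = AB × AC = (0, −27, −36).
n = (0, −27, −36); n·P − 126 = -270; |n| = 45; distance = 270/45 = 6.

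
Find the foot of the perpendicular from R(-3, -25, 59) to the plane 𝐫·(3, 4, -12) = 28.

(12, -5, -1)

The perpendicular from R has direction n = (3, 4, -12): r = (-3, -25, 59) + λ(3, 4, -12).
Substitute into the plane: n·(R + λn) = 28 gives -817 + 169λ = 28, so λ = 5.
Foot = (-3, -25, 59) + 5·(3, 4, -12) = (12, -5, -1).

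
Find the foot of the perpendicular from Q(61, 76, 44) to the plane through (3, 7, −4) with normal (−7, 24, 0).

(75, 28, 44)

n = (−7, 24, 0), |n|² = 625, and n·Q − 147 = 1250.
t = 1250/625 = 2, so the foot is Q − t·n = (61, 76, 44) − 2·(−7, 24, 0) = (75, 28, 44).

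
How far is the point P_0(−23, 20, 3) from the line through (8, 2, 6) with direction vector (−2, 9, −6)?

Direction vector d = (−2, 9, −6).
AP = (−31, 18, −3); AP·d = 242, |AP|² = 1294, |d|² = 121.
distance² = |AP|² − (AP·d)²/|d|² = 1294 − 58564/121 = 810, so the distance is 9√10.

9√10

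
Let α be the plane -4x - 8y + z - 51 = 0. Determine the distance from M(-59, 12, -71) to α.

2

Normal vector n = (-4, -8, 1), and n·(-59, 12, -71) - 51 = 18.
|n| = √(16 + 64 + 1) = 9, so the distance is |18|/9 = 2.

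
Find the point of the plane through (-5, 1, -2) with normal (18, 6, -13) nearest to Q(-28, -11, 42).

(8, 1, 16)

The perpendicular from Q has direction n = (18, 6, -13): r = (-28, -11, 42) + t(18, 6, -13).
Substitute into the plane: n·(Q + tn) = -58 gives -1116 + 529t = -58, so t = 2.
Foot = (-28, -11, 42) + 2·(18, 6, -13) = (8, 1, 16).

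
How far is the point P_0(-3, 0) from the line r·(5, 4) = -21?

6√41/41

The normal to the line is n = (5, 4) with |n| = √41.
|n·P_0 − (-21)| = |-15 − (-21)| = 6, so the distance is 6/√41 = 6√41/41.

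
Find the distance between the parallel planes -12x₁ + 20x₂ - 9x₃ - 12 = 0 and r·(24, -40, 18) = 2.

13/25

Divide the second equation by -2 to match normals: -12x₁ + 20x₂ - 9x₃ = -1.
With common normal n = (-12, 20, -9) (|n| = 25), the distance is |12 − (-1)|/|n| = 13/25.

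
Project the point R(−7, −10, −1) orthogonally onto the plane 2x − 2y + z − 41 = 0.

(1, -18, 3)

n = (2, −2, 1), |n|² = 9, and n·R − 41 = -36.
t = -36/9 = -4, so the foot is R − t·n = (−7, −10, −1) − (-4)·(2, −2, 1) = (1, −18, 3).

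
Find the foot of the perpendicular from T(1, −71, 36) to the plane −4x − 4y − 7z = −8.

(25/9, -623/9, 352/9)

n = (−4, −4, −7), |n|² = 81, and n·T − (-8) = 36.
t = 36/81 = 4/9, so the foot is T − t·n = (1, −71, 36) − (4/9)·(−4, −4, −7) = (25/9, −623/9, 352/9).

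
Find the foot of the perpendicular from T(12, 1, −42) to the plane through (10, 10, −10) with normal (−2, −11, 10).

(10, -10, -32)

n = (−2, −11, 10), |n|² = 225, and n·T − (-230) = -225.
t = -225/225 = -1, so the foot is T − t·n = (12, 1, −42) − (-1)·(−2, −11, 10) = (10, −10, −32).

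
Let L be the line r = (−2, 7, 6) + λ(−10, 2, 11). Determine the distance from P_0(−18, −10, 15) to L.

√401

Direction vector d = (−10, 2, 11).
AP = (−16, −17, 9), and AP × d = (−205, 86, −202).
|AP × d|² = 90225 and |d|² = 225, so the distance is √(90225/225) = √401.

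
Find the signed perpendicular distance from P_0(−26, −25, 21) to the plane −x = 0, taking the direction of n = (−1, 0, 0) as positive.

n·P_0 − 0 = 26.
|n| = 1, so the signed distance is 26/1 = 26.

26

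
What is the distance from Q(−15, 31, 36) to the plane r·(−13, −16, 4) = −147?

Normal vector n = (−13, −16, 4), and n·(−15, 31, 36) − (−147) = −10.
|n| = √(169 + 256 + 16) = 21, so the distance is |-10|/21 = 10/21.

10/21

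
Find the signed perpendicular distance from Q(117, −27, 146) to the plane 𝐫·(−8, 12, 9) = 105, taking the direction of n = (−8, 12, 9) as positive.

n·Q − 105 = -51.
|n| = 17, so the signed distance is -51/17 = -3.

-3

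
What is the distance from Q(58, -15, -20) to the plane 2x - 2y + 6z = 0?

n = (2, -2, 6); n·P − 0 = 26; |n| = 2√11; distance = 26/(2√11) = 13√11/11.

13/√11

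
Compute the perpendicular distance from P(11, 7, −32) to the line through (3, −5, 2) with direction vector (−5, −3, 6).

Direction vector d = (−5, −3, 6).
AP = (8, 12, −34), and AP × d = (−30, 122, 36).
|AP × d|² = 17080 and |d|² = 70, so the distance is √(17080/70) = √244 = 2√61.

2√61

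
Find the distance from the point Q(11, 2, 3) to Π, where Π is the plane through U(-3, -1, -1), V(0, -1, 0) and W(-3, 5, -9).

UV = (3, 0, 1) and UW = (0, 6, -8), so a normal is n = UV × UW = (-6, 24, 18).
Then n·(11, 2, 3) - (-24) = 60.
|n| = √(36 + 576 + 324) = 6√26, so the distance is |60|/(6√26) = 10/√26.

5√26/13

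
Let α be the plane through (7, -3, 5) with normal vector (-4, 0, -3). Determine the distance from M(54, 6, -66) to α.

The plane has equation n·(r − (7, -3, 5)) = 0, i.e. n·r = -43.
n = (-4, 0, -3); n·P − (-43) = 25; |n| = 5; distance = 25/5 = 5.

5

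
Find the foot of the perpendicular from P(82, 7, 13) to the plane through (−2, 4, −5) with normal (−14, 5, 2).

n = (−14, 5, 2), |n|² = 225, and n·P − 38 = -1125.
t = -1125/225 = -5, so the foot is P − t·n = (82, 7, 13) − (-5)·(−14, 5, 2) = (12, 32, 23).

(12, 32, 23)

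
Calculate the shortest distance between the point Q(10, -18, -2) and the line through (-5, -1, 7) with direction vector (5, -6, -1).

Direction vector d = (5, -6, -1).
AP = (15, -17, -9), and AP × d = (-37, -30, -5).
|AP × d|² = 2294 and |d|² = 62, so the distance is √(2294/62) = √37.

√37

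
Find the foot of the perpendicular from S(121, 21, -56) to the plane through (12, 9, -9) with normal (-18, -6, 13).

(31, -9, 9)

n = (-18, -6, 13), |n|² = 529, and n·S − (-387) = -2645.
t = -2645/529 = -5, so the foot is S − t·n = (121, 21, -56) − (-5)·(-18, -6, 13) = (31, -9, 9).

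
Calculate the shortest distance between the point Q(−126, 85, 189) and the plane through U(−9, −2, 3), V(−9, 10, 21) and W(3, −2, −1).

9

UV = (0, 12, 18) and UW = (12, 0, −4), so a normal is n = UV × UW = (−48, 216, −144).
Then n·(−126, 85, 189) − (−432) = −2376.
|n| = √(2304 + 46656 + 20736) = 264, so the distance is |-2376|/264 = 9.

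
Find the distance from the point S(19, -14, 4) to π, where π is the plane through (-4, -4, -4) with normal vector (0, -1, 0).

10

The plane has equation n·(r − (-4, -4, -4)) = 0, i.e. n·r = 4.
Then n·(19, -14, 4) - 4 = 10.
|n| = √(0 + 1 + 0) = 1, so the distance is |10|/1 = 10.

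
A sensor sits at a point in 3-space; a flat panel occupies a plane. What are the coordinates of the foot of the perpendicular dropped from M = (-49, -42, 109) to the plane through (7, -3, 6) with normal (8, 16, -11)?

The perpendicular from M has direction n = (8, 16, -11): r = (-49, -42, 109) + μ(8, 16, -11).
Substitute into the plane: n·(M + μn) = -58 gives -2263 + 441μ = -58, so μ = 5.
Foot = (-49, -42, 109) + 5·(8, 16, -11) = (-9, 38, 54).

(-9, 38, 54)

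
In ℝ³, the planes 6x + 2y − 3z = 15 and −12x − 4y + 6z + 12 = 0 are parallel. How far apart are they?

9/7

Divide the second equation by -2 to match normals: 6x + 2y − 3z = 6.
Both planes have normal n = (6, 2, −3), |n| = 7. Any point on the first plane is at distance |6 − 15|/|n| = 9/7 from the second.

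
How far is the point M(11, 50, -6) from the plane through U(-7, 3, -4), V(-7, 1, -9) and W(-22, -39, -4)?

13/15

UV = (0, -2, -5) and UW = (-15, -42, 0), so a normal is n = UV × UW = (-210, 75, -30).
Then n·(11, 50, -6) - 1815 = -195.
|n| = √(44100 + 5625 + 900) = 225, so the distance is |-195|/225 = 13/15.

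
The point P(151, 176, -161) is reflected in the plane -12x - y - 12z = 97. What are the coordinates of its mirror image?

n = (-12, -1, -12), |n|² = 289, n·P − 97 = -153, so t = -153/289 = -9/17.
Foot F = P − (-9/17)·n = (2459/17, 2983/17, -2845/17); the reflection is 2F − P = (2351/17, 2974/17, -2953/17).

(2351/17, 2974/17, -2953/17)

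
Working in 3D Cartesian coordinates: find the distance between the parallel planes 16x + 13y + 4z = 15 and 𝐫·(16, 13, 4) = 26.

11/21

Both planes have normal n = (16, 13, 4), |n| = 21. Any point on the first plane is at distance |26 − 15|/|n| = 11/21 from the second.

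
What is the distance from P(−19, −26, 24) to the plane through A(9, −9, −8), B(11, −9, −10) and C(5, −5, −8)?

13/√3

AB = (2, 0, −2) and AC = (−4, 4, 0), so a normal is n = AB × AC = (8, 8, 8).
d = |8·(-19) + 8·(-26) + 8·24 − (-64)| / √(64 + 64 + 64) = |-104| / (8√3) = 13√3/3.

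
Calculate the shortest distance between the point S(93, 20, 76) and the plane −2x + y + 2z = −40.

Normal vector n = (−2, 1, 2), and n·(93, 20, 76) − (−40) = 26.
|n| = √(4 + 1 + 4) = 3, so the distance is |26|/3 = 26/3.

26/3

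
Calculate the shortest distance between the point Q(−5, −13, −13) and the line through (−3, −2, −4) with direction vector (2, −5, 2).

Direction vector d = (2, −5, 2).
AP = (−2, −11, −9); AP·d = 33, |AP|² = 206, |d|² = 33.
distance² = |AP|² − (AP·d)²/|d|² = 206 − 1089/33 = 173, so the distance is √173.

√173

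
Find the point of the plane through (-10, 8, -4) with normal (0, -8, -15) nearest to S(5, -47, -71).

(5, -7, 4)

The perpendicular from S has direction n = (0, -8, -15): r = (5, -47, -71) + t(0, -8, -15).
Substitute into the plane: n·(S + tn) = -4 gives 1441 + 289t = -4, so t = -5.
Foot = (5, -47, -71) + (-5)·(0, -8, -15) = (5, -7, 4).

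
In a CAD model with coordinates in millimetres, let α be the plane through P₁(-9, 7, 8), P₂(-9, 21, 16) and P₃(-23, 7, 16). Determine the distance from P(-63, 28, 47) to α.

P₁P₂ = (0, 14, 8) and P₁P₃ = (-14, 0, 8), so a normal is n = P₁P₂ × P₁P₃ = (112, -112, 196).
Then n·(-63, 28, 47) - (-224) = -756.
|n| = √(12544 + 12544 + 38416) = 252, so the distance is |-756|/252 = 3.

3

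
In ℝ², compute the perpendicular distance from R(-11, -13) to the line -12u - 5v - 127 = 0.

70/13

The normal to the line is n = (-12, -5) with |n| = 13.
|n·R − 127| = |197 − 127| = 70, so the distance is 70/13.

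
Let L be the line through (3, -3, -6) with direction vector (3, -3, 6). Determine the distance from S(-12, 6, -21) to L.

3√5

Direction vector d = (3, -3, 6).
AP = (-15, 9, -15); AP·d = -162, |AP|² = 531, |d|² = 54.
distance² = |AP|² − (AP·d)²/|d|² = 531 − 26244/54 = 45, so the distance is 3√5.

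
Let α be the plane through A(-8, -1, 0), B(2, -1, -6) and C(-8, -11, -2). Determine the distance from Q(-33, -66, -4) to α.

AB = (10, 0, -6) and AC = (0, -10, -2), so a normal is n = AB × AC = (-60, 20, -100).
n = (-60, 20, -100); n·P − 460 = 600; |n| = 20√35; distance = 600/(20√35) = 30/√35.

6√35/7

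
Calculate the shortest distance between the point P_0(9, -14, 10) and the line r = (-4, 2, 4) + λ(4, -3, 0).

Direction vector d = (4, -3, 0).
AP = (13, -16, 6), and AP × d = (18, 24, 25).
|AP × d|² = 1525 and |d|² = 25, so the distance is √(1525/25) = √61.

√61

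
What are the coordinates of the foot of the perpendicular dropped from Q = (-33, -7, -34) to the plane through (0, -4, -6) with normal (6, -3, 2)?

(-3, -22, -24)

The perpendicular from Q has direction n = (6, -3, 2): r = (-33, -7, -34) + μ(6, -3, 2).
Substitute into the plane: n·(Q + μn) = 0 gives -245 + 49μ = 0, so μ = 5.
Foot = (-33, -7, -34) + 5·(6, -3, 2) = (-3, -22, -24).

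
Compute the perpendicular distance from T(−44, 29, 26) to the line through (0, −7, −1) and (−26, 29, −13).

A direction vector is d = (−26, 36, −12).
AP = (−44, 36, 27), and AP × d = (−1404, −1230, −648).
|AP × d|² = 3904020 and |d|² = 2116, so the distance is √(3904020/2116) = √1845 = 3√205.

3√205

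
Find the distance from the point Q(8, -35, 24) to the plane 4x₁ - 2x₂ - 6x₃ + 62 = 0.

5√14/7

Normal vector n = (4, -2, -6), and n·(8, -35, 24) - (-62) = 20.
|n| = √(16 + 4 + 36) = 2√14, so the distance is |20|/(2√14) = 5√14/7.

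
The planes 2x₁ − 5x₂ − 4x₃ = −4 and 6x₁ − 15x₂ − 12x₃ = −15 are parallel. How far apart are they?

√5/15

Divide the second equation by 3 to match normals: 2x₁ − 5x₂ − 4x₃ = -5.
Both planes have normal n = (2, −5, −4), |n| = 3√5. Any point on the first plane is at distance |(-5) − (-4)|/|n| = 1/(3√5) from the second.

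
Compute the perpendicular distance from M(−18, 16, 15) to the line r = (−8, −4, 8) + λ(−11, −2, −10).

Direction vector d = (−11, −2, −10).
AP = (−10, 20, 7), and AP × d = (−186, −177, 240).
|AP × d|² = 123525 and |d|² = 225, so the distance is √(123525/225) = √549 = 3√61.

3√61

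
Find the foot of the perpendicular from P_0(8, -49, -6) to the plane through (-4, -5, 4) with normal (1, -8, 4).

(4, -17, -22)

n = (1, -8, 4), |n|² = 81, and n·P_0 − 52 = 324.
t = 324/81 = 4, so the foot is P_0 − t·n = (8, -49, -6) − 4·(1, -8, 4) = (4, -17, -22).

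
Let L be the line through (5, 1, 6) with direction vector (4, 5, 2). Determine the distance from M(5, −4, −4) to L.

4√5

Direction vector d = (4, 5, 2).
AP = (0, −5, −10), and AP × d = (40, −40, 20).
|AP × d|² = 3600 and |d|² = 45, so the distance is √(3600/45) = √80 = 4√5.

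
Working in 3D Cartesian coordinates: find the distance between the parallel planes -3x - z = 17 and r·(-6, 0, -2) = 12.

Divide the second equation by 2 to match normals: -3x - z = 6.
With common normal n = (-3, 0, -1) (|n| = √10), the distance is |17 − 6|/|n| = 11/√10.

11/√10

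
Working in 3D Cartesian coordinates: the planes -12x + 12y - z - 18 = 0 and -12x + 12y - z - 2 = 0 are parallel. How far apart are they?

16/17

Both planes have normal n = (-12, 12, -1), |n| = 17. Any point on the first plane is at distance |2 − 18|/|n| = 16/17 from the second.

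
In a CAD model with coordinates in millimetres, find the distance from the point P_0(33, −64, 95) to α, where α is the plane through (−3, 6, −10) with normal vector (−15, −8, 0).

20/17

The plane has equation n·(r − (−3, 6, −10)) = 0, i.e. n·r = -3.
d = |(-15)·33 + (-8)·(-64) − (-3)| / √(225 + 64 + 0) = |20| / 17 = 20/17.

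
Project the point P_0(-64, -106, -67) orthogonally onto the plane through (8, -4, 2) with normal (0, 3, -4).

The perpendicular from P_0 has direction n = (0, 3, -4): r = (-64, -106, -67) + λ(0, 3, -4).
Substitute into the plane: n·(P_0 + λn) = -20 gives -50 + 25λ = -20, so λ = 6/5.
Foot = (-64, -106, -67) + (6/5)·(0, 3, -4) = (-64, -512/5, -359/5).

(-64, -512/5, -359/5)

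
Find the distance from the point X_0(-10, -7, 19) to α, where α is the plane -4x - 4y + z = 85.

2√33/33

Normal vector n = (-4, -4, 1), and n·(-10, -7, 19) - 85 = 2.
|n| = √(16 + 16 + 1) = √33, so the distance is |2|/√33 = 2√33/33.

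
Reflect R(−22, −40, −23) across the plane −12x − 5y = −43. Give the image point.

With n = (−12, −5, 0), the signed offset is (n·R − (-43))/|n|² = 507/169 = 3.
R' = R − 2t·n = (−22, −40, −23) − 6·(−12, −5, 0) = (50, −10, −23).

(50, -10, -23)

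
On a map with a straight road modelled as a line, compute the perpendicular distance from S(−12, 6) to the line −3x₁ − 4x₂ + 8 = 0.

d = |(-3)·(-12) + (-4)·6 − (-8)| / √(9 + 16) = |20|/5 = 4.

4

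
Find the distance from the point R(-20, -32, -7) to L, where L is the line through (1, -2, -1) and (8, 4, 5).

A direction vector is d = (7, 6, 6).
AP = (-21, -30, -6); AP·d = -363, |AP|² = 1377, |d|² = 121.
distance² = |AP|² − (AP·d)²/|d|² = 1377 − 131769/121 = 288, so the distance is 12√2.

12√2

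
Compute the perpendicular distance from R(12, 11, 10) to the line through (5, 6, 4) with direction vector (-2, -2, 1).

√74

Direction vector d = (-2, -2, 1).
AP = (7, 5, 6); AP·d = -18, |AP|² = 110, |d|² = 9.
distance² = |AP|² − (AP·d)²/|d|² = 110 − 324/9 = 74, so the distance is √74.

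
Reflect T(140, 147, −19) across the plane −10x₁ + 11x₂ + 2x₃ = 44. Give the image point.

With n = (−10, 11, 2), the signed offset is (n·T − 44)/|n|² = 135/225 = 3/5.
T' = T − 2t·n = (140, 147, −19) − (6/5)·(−10, 11, 2) = (152, 669/5, −107/5).

(152, 669/5, -107/5)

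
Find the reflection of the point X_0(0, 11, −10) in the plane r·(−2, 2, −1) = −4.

(16, -5, -2)

With n = (−2, 2, −1), the signed offset is (n·X_0 − (-4))/|n|² = 36/9 = 4.
X_0' = X_0 − 2t·n = (0, 11, −10) − 8·(−2, 2, −1) = (16, −5, −2).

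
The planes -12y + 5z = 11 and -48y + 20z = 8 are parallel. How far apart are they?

Divide the second equation by 4 to match normals: -12y + 5z = 2.
With common normal n = (0, -12, 5) (|n| = 13), the distance is |11 − 2|/|n| = 9/13.

9/13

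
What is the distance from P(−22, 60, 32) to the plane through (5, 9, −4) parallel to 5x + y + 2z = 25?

12/√30

Parallel planes share the normal n = (5, 1, 2); since (5, 9, −4) lies on the plane, its equation is 5x + y + 2z = 26.
Then n·(−22, 60, 32) − 26 = −12.
|n| = √(25 + 1 + 4) = √30, so the distance is |-12|/√30 = 12/√30.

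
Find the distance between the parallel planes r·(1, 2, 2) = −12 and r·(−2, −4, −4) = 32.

4/3

Divide the second equation by -2 to match normals: x + 2y + 2z = -16.
With common normal n = (1, 2, 2) (|n| = 3), the distance is |(-12) − (-16)|/|n| = 4/3.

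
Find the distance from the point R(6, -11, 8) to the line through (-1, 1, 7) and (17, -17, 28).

√73

A direction vector is d = (18, -18, 21).
AP = (7, -12, 1), and AP × d = (-234, -129, 90).
|AP × d|² = 79497 and |d|² = 1089, so the distance is √(79497/1089) = √73.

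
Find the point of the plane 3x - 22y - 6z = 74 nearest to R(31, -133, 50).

The perpendicular from R has direction n = (3, -22, -6): r = (31, -133, 50) + t(3, -22, -6).
Substitute into the plane: n·(R + tn) = 74 gives 2719 + 529t = 74, so t = -5.
Foot = (31, -133, 50) + (-5)·(3, -22, -6) = (16, -23, 80).

(16, -23, 80)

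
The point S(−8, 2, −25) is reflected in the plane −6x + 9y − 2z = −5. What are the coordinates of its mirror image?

With n = (−6, 9, −2), the signed offset is (n·S − (-5))/|n|² = 121/121 = 1.
S' = S − 2t·n = (−8, 2, −25) − 2·(−6, 9, −2) = (4, −16, −21).

(4, -16, -21)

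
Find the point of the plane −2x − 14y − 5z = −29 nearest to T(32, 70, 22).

n = (−2, −14, −5), |n|² = 225, and n·T − (-29) = -1125.
t = -1125/225 = -5, so the foot is T − t·n = (32, 70, 22) − (-5)·(−2, −14, −5) = (22, 0, −3).

(22, 0, -3)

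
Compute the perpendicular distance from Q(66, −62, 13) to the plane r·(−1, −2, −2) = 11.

7

Normal vector n = (−1, −2, −2), and n·(66, −62, 13) − 11 = 21.
|n| = √(1 + 4 + 4) = 3, so the distance is |21|/3 = 7.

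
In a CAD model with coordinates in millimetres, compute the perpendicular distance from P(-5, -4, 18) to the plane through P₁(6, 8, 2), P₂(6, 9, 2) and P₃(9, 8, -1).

5/√2

P₁P₂ = (0, 1, 0) and P₁P₃ = (3, 0, -3), so a normal is n = P₁P₂ × P₁P₃ = (-3, 0, -3).
d = |(-3)·(-5) + (-3)·18 − (-24)| / √(9 + 0 + 9) = |-15| / (3√2) = 5/√2.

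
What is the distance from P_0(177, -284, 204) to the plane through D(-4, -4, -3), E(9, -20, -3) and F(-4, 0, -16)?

DE = (13, -16, 0) and DF = (0, 4, -13), so a normal is n = DE × DF = (208, 169, 52).
n = (208, 169, 52); n·P − (-1664) = 1092; |n| = 273; distance = 1092/273 = 4.

4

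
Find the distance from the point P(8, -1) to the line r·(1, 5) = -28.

d = |1·8 + 5·(-1) − (-28)| / √(1 + 25) = |31|/√26 = 31√26/26.

31/√26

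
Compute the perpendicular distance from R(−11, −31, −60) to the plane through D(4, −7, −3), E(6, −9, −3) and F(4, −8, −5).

DE = (2, −2, 0) and DF = (0, −1, −2), so a normal is n = DE × DF = (4, 4, −2).
n = (4, 4, −2); n·P − (-6) = -42; |n| = 6; distance = 42/6 = 7.

7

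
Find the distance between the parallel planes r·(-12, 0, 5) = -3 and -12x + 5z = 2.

Both planes have normal n = (-12, 0, 5), |n| = 13. Any point on the first plane is at distance |2 − (-3)|/|n| = 5/13 from the second.

5/13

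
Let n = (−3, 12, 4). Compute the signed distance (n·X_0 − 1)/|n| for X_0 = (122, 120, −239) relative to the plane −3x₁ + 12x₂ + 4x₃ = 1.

n·X_0 − 1 = 117.
|n| = 13, so the signed distance is 117/13 = 9.

9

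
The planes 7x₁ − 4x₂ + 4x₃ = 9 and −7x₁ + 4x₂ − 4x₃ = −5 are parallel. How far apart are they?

Divide the second equation by -1 to match normals: 7x₁ − 4x₂ + 4x₃ = 5.
With common normal n = (7, −4, 4) (|n| = 9), the distance is |9 − 5|/|n| = 4/9.

4/9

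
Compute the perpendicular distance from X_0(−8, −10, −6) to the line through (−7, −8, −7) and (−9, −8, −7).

A direction vector is d = (−2, 0, 0).
AP = (−1, −2, 1), and AP × d = (0, −2, −4).
|AP × d|² = 20 and |d|² = 4, so the distance is √(20/4) = √5.

√5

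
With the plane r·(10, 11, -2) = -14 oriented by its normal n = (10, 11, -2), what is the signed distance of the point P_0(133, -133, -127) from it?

9

n·P_0 − (-14) = 135.
|n| = 15, so the signed distance is 135/15 = 9.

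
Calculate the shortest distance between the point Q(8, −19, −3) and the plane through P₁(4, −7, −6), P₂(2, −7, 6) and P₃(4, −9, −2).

3/√41

P₁P₂ = (−2, 0, 12) and P₁P₃ = (0, −2, 4), so a normal is n = P₁P₂ × P₁P₃ = (24, 8, 4).
Then n·(8, −19, −3) − 16 = 12.
|n| = √(576 + 64 + 16) = 4√41, so the distance is |12|/(4√41) = 3/√41.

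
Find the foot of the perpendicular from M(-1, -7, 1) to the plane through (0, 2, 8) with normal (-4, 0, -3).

(3, -7, 4)

n = (-4, 0, -3), |n|² = 25, and n·M − (-24) = 25.
t = 25/25 = 1, so the foot is M − t·n = (-1, -7, 1) − 1·(-4, 0, -3) = (3, -7, 4).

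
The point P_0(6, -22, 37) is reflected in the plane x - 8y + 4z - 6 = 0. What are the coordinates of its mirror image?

(-2, 42, 5)

n = (1, -8, 4), |n|² = 81, n·P_0 − 6 = 324, so t = 324/81 = 4.
Foot F = P_0 − 4·n = (2, 10, 21); the reflection is 2F − P_0 = (-2, 42, 5).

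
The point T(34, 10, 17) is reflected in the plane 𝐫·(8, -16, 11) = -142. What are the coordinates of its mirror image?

n = (8, -16, 11), |n|² = 441, n·T − (-142) = 441, so t = 441/441 = 1.
Foot F = T − 1·n = (26, 26, 6); the reflection is 2F − T = (18, 42, -5).

(18, 42, -5)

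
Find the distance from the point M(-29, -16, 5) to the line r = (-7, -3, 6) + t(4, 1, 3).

√238

Direction vector d = (4, 1, 3).
AP = (-22, -13, -1), and AP × d = (-38, 62, 30).
|AP × d|² = 6188 and |d|² = 26, so the distance is √(6188/26) = √238.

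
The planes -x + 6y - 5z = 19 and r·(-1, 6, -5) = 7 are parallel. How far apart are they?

12/√62

Both planes have normal n = (-1, 6, -5), |n| = √62. Any point on the first plane is at distance |7 − 19|/|n| = 12/√62 = 6√62/31 from the second.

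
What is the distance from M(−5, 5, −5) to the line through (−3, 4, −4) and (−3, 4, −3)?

√5

A direction vector is d = (0, 0, 1).
AP = (−2, 1, −1); AP·d = -1, |AP|² = 6, |d|² = 1.
distance² = |AP|² − (AP·d)²/|d|² = 6 − 1/1 = 5, so the distance is √5.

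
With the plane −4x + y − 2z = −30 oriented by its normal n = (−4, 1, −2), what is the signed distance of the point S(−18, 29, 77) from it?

n·S − (-30) = -23.
|n| = √21, so the signed distance is -23/√21.

-23/√21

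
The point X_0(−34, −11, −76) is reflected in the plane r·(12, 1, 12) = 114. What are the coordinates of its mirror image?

(86, -1, 44)

n = (12, 1, 12), |n|² = 289, n·X_0 − 114 = -1445, so t = -1445/289 = -5.
Foot F = X_0 − (-5)·n = (26, −6, −16); the reflection is 2F − X_0 = (86, −1, 44).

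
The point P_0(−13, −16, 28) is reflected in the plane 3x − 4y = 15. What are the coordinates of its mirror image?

(-77/5, -64/5, 28)

n = (3, −4, 0), |n|² = 25, n·P_0 − 15 = 10, so t = 10/25 = 2/5.
Foot F = P_0 − (2/5)·n = (−71/5, −72/5, 28); the reflection is 2F − P_0 = (−77/5, −64/5, 28).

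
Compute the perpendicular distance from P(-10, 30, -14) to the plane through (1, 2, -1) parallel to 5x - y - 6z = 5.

Parallel planes share the normal n = (5, -1, -6); since (1, 2, -1) lies on the plane, its equation is 5x - y - 6z = 9.
d = |5·(-10) + (-1)·30 + (-6)·(-14) − 9| / √(25 + 1 + 36) = |-5| / √62 = 5√62/62.

5/√62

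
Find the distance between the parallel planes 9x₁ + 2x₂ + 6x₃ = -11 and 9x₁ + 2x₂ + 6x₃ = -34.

23/11

With common normal n = (9, 2, 6) (|n| = 11), the distance is |(-11) − (-34)|/|n| = 23/11.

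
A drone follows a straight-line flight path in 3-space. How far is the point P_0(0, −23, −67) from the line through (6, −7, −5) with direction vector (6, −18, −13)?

Direction vector d = (6, −18, −13).
AP = (−6, −16, −62); AP·d = 1058, |AP|² = 4136, |d|² = 529.
distance² = |AP|² − (AP·d)²/|d|² = 4136 − 1119364/529 = 2020, so the distance is 2√505.

2√505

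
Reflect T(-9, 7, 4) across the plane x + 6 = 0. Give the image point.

(-3, 7, 4)

With n = (1, 0, 0), the signed offset is (n·T − (-6))/|n|² = -3/1 = -3.
T' = T − 2t·n = (-9, 7, 4) − (-6)·(1, 0, 0) = (-3, 7, 4).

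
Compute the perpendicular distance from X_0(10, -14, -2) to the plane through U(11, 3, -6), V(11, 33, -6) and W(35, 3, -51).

UV = (0, 30, 0) and UW = (24, 0, -45), so a normal is n = UV × UW = (-1350, 0, -720).
n = (-1350, 0, -720); n·P − (-10530) = -1530; |n| = 1530; distance = 1530/1530 = 1.

1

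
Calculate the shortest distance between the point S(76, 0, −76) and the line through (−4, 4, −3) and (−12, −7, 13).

3√521

A direction vector is d = (−8, −11, 16).
AP = (80, −4, −73); AP·d = -1764, |AP|² = 11745, |d|² = 441.
distance² = |AP|² − (AP·d)²/|d|² = 11745 − 3111696/441 = 4689, so the distance is 3√521.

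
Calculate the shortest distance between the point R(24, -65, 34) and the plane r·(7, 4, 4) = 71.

d = |7·24 + 4·(-65) + 4·34 − 71| / √(49 + 16 + 16) = |-27| / 9 = 3.

3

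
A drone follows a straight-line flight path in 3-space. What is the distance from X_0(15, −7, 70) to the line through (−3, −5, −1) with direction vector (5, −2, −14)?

Direction vector d = (5, −2, −14).
AP = (18, −2, 71); AP·d = -900, |AP|² = 5369, |d|² = 225.
distance² = |AP|² − (AP·d)²/|d|² = 5369 − 810000/225 = 1769, so the distance is √1769.

√1769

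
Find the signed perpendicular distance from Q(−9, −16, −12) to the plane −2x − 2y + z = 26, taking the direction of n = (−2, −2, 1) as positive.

4

n·Q − 26 = 12.
|n| = 3, so the signed distance is 12/3 = 4.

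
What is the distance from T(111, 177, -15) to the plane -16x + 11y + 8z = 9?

Normal vector n = (-16, 11, 8), and n·(111, 177, -15) - 9 = 42.
|n| = √(256 + 121 + 64) = 21, so the distance is |42|/21 = 2.

2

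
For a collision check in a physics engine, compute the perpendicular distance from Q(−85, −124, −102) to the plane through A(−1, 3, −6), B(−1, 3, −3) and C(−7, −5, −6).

AB = (0, 0, 3) and AC = (−6, −8, 0), so a normal is n = AB × AC = (24, −18, 0).
Then n·(−85, −124, −102) − (−78) = 270.
|n| = √(576 + 324 + 0) = 30, so the distance is |270|/30 = 9.

9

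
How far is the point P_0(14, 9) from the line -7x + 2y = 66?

146/√53

The normal to the line is n = (-7, 2) with |n| = √53.
|n·P_0 − 66| = |-80 − 66| = 146, so the distance is 146/√53.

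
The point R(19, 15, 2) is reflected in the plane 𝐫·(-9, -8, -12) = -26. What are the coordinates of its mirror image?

n = (-9, -8, -12), |n|² = 289, n·R − (-26) = -289, so t = -289/289 = -1.
Foot F = R − (-1)·n = (10, 7, -10); the reflection is 2F − R = (1, -1, -22).

(1, -1, -22)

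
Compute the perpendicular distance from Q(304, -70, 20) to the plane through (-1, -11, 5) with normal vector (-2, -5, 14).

7

The plane has equation n·(r − (-1, -11, 5)) = 0, i.e. n·r = 127.
n = (-2, -5, 14); n·P − 127 = -105; |n| = 15; distance = 105/15 = 7.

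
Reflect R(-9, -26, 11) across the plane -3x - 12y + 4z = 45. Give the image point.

With n = (-3, -12, 4), the signed offset is (n·R − 45)/|n|² = 338/169 = 2.
R' = R − 2t·n = (-9, -26, 11) − 4·(-3, -12, 4) = (3, 22, -5).

(3, 22, -5)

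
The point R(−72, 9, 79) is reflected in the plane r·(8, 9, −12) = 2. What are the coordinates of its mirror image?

n = (8, 9, −12), |n|² = 289, n·R − 2 = -1445, so t = -1445/289 = -5.
Foot F = R − (-5)·n = (−32, 54, 19); the reflection is 2F − R = (8, 99, −41).

(8, 99, -41)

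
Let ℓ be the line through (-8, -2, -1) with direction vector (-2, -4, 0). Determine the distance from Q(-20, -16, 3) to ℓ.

6

Direction vector d = (-2, -4, 0).
AP = (-12, -14, 4); AP·d = 80, |AP|² = 356, |d|² = 20.
distance² = |AP|² − (AP·d)²/|d|² = 356 − 6400/20 = 36, so the distance is 6.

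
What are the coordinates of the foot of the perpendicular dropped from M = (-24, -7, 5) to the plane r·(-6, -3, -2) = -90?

(6, 8, 15)

n = (-6, -3, -2), |n|² = 49, and n·M − (-90) = 245.
t = 245/49 = 5, so the foot is M − t·n = (-24, -7, 5) − 5·(-6, -3, -2) = (6, 8, 15).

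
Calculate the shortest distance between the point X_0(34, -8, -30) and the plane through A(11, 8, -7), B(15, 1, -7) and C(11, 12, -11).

AB = (4, -7, 0) and AC = (0, 4, -4), so a normal is n = AB × AC = (28, 16, 16).
Then n·(34, -8, -30) - 324 = 20.
|n| = √(784 + 256 + 256) = 36, so the distance is |20|/36 = 5/9.

5/9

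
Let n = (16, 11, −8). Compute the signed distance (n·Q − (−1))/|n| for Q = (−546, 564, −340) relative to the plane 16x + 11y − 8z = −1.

9

n·Q − (-1) = 189.
|n| = 21, so the signed distance is 189/21 = 9.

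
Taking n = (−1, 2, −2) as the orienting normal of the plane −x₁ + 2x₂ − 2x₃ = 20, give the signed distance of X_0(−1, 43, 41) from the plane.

n·X_0 − 20 = -15.
|n| = 3, so the signed distance is -15/3 = -5.

-5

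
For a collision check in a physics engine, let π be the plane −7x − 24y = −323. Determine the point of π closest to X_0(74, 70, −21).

The perpendicular from X_0 has direction n = (−7, −24, 0): r = (74, 70, −21) + t(−7, −24, 0).
Substitute into the plane: n·(X_0 + tn) = -323 gives -2198 + 625t = -323, so t = 3.
Foot = (74, 70, −21) + 3·(−7, −24, 0) = (53, −2, −21).

(53, -2, -21)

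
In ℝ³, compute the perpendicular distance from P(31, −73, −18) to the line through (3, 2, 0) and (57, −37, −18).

2√493

A direction vector is d = (54, −39, −18).
AP = (28, −75, −18); AP·d = 4761, |AP|² = 6733, |d|² = 4761.
distance² = |AP|² − (AP·d)²/|d|² = 6733 − 22667121/4761 = 1972, so the distance is 2√493.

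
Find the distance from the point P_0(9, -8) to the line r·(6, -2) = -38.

54/√10

The normal to the line is n = (6, -2) with |n| = 2√10.
|n·P_0 − (-38)| = |70 − (-38)| = 108, so the distance is 108/(2√10) = 54/√10.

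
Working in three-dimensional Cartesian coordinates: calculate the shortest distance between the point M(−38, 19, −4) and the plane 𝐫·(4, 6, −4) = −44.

n = (4, 6, −4); n·P − (-44) = 22; |n| = 2√17; distance = 22/(2√17) = 11√17/17.

11√17/17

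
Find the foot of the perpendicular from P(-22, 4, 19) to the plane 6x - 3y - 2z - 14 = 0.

n = (6, -3, -2), |n|² = 49, and n·P − 14 = -196.
t = -196/49 = -4, so the foot is P − t·n = (-22, 4, 19) − (-4)·(6, -3, -2) = (2, -8, 11).

(2, -8, 11)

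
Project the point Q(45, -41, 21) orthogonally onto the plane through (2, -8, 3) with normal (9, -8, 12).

(18, -17, -15)

The perpendicular from Q has direction n = (9, -8, 12): r = (45, -41, 21) + t(9, -8, 12).
Substitute into the plane: n·(Q + tn) = 118 gives 985 + 289t = 118, so t = -3.
Foot = (45, -41, 21) + (-3)·(9, -8, 12) = (18, -17, -15).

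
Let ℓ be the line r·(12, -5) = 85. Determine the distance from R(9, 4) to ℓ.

3/13

d = |12·9 + (-5)·4 − 85| / √(144 + 25) = |3|/13 = 3/13.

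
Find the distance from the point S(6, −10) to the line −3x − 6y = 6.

d = |(-3)·6 + (-6)·(-10) − 6| / √(9 + 36) = |36|/(3√5) = 12/√5.

12√5/5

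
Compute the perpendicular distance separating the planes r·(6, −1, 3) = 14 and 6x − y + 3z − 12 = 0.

√46/23

Both planes have normal n = (6, −1, 3), |n| = √46. Any point on the first plane is at distance |12 − 14|/|n| = 2/√46 = √46/23 from the second.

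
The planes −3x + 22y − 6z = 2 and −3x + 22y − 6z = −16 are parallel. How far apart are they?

Both planes have normal n = (−3, 22, −6), |n| = 23. Any point on the first plane is at distance |(-16) − 2|/|n| = 18/23 from the second.

18/23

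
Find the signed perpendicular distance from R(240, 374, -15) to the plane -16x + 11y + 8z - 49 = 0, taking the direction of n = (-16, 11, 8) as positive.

5

n·R − 49 = 105.
|n| = 21, so the signed distance is 105/21 = 5.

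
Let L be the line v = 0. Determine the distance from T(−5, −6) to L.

6

The normal to the line is n = (0, 1) with |n| = 1.
|n·T − 0| = |-6 − 0| = 6, so the distance is 6/1 = 6.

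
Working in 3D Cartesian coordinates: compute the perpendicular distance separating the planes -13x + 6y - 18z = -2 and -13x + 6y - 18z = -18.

16/23

Both planes have normal n = (-13, 6, -18), |n| = 23. Any point on the first plane is at distance |(-18) − (-2)|/|n| = 16/23 from the second.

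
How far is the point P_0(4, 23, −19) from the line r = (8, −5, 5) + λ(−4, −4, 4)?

Direction vector d = (−4, −4, 4).
AP = (−4, 28, −24), and AP × d = (16, 112, 128).
|AP × d|² = 29184 and |d|² = 48, so the distance is √(29184/48) = √608 = 4√38.

4√38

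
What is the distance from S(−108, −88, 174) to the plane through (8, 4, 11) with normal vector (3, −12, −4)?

The plane has equation n·(r − (8, 4, 11)) = 0, i.e. n·r = -68.
d = |3·(-108) + (-12)·(-88) + (-4)·174 − (-68)| / √(9 + 144 + 16) = |104| / 13 = 8.

8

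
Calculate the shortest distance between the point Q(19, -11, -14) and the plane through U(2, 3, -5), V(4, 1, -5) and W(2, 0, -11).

5

UV = (2, -2, 0) and UW = (0, -3, -6), so a normal is n = UV × UW = (12, 12, -6).
Then n·(19, -11, -14) - 90 = 90.
|n| = √(144 + 144 + 36) = 18, so the distance is |90|/18 = 5.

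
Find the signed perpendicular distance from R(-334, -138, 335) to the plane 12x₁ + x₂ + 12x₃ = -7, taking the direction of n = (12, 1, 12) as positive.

-7

n·R − (-7) = -119.
|n| = 17, so the signed distance is -119/17 = -7.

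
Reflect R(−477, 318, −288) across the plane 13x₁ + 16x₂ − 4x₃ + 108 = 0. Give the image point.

n = (13, 16, −4), |n|² = 441, n·R − (-108) = 147, so t = 147/441 = 1/3.
Foot F = R − (1/3)·n = (−1444/3, 938/3, −860/3); the reflection is 2F − R = (−1457/3, 922/3, −856/3).

(-1457/3, 922/3, -856/3)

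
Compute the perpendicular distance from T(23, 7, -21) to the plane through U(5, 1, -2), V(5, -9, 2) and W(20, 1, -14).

11/(3√5)

UV = (0, -10, 4) and UW = (15, 0, -12), so a normal is n = UV × UW = (120, 60, 150).
Then n·(23, 7, -21) - 360 = -330.
|n| = √(14400 + 3600 + 22500) = 90√5, so the distance is |-330|/(90√5) = 11√5/15.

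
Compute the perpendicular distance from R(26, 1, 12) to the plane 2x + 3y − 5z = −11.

Normal vector n = (2, 3, −5), and n·(26, 1, 12) − (−11) = 6.
|n| = √(4 + 9 + 25) = √38, so the distance is |6|/√38 = 3√38/19.

6/√38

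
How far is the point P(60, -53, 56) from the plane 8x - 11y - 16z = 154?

Normal vector n = (8, -11, -16), and n·(60, -53, 56) - 154 = 13.
|n| = √(64 + 121 + 256) = 21, so the distance is |13|/21 = 13/21.

13/21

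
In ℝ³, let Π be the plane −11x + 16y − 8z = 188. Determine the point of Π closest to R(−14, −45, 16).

(-36, -13, 0)

The perpendicular from R has direction n = (−11, 16, −8): r = (−14, −45, 16) + t(−11, 16, −8).
Substitute into the plane: n·(R + tn) = 188 gives -694 + 441t = 188, so t = 2.
Foot = (−14, −45, 16) + 2·(−11, 16, −8) = (−36, −13, 0).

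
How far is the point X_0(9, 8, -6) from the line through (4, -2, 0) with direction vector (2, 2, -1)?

√17

Direction vector d = (2, 2, -1).
AP = (5, 10, -6), and AP × d = (2, -7, -10).
|AP × d|² = 153 and |d|² = 9, so the distance is √(153/9) = √17.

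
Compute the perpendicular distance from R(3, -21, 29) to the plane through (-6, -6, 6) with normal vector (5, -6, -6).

The plane has equation n·(r − (-6, -6, 6)) = 0, i.e. n·r = -30.
d = |5·3 + (-6)·(-21) + (-6)·29 − (-30)| / √(25 + 36 + 36) = |-3| / √97 = 3√97/97.

3√97/97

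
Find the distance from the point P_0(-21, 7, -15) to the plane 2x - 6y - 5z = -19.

2√65/13

Normal vector n = (2, -6, -5), and n·(-21, 7, -15) - (-19) = 10.
|n| = √(4 + 36 + 25) = √65, so the distance is |10|/√65 = 2√65/13.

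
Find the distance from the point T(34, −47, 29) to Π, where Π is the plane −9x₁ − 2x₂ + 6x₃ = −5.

n = (−9, −2, 6); n·P − (-5) = -33; |n| = 11; distance = 33/11 = 3.

3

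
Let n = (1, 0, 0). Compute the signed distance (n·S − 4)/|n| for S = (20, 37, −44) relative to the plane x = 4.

n·S − 4 = 16.
|n| = 1, so the signed distance is 16/1 = 16.

16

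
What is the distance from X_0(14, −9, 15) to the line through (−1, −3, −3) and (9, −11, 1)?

6√5

A direction vector is d = (10, −8, 4).
AP = (15, −6, 18), and AP × d = (120, 120, −60).
|AP × d|² = 32400 and |d|² = 180, so the distance is √(32400/180) = √180 = 6√5.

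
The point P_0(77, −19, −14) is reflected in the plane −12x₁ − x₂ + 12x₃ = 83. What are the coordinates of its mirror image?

With n = (−12, −1, 12), the signed offset is (n·P_0 − 83)/|n|² = -1156/289 = -4.
P_0' = P_0 − 2t·n = (77, −19, −14) − (-8)·(−12, −1, 12) = (−19, −27, 82).

(-19, -27, 82)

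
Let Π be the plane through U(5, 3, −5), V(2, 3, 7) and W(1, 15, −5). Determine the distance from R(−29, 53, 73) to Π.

2

UV = (−3, 0, 12) and UW = (−4, 12, 0), so a normal is n = UV × UW = (−144, −48, −36).
n = (−144, −48, −36); n·P − (-684) = -312; |n| = 156; distance = 312/156 = 2.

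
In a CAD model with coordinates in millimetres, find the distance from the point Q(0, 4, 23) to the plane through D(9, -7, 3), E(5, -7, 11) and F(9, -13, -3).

DE = (-4, 0, 8) and DF = (0, -6, -6), so a normal is n = DE × DF = (48, -24, 24).
d = |48·0 + (-24)·4 + 24·23 − 672| / √(2304 + 576 + 576) = |-216| / (24√6) = 3√6/2.

3√6/2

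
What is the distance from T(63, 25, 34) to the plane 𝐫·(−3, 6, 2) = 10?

Normal vector n = (−3, 6, 2), and n·(63, 25, 34) − 10 = 19.
|n| = √(9 + 36 + 4) = 7, so the distance is |19|/7 = 19/7.

19/7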